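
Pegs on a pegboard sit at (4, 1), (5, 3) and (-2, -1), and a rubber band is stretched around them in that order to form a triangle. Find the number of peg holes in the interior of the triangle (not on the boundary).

By the shoelace formula, twice the signed area is |[4·3 − 5·1] + [5·(-1) − (-2)·3] + [(-2)·1 − 4·(-1)]| = 10, so the area is 5.
The number of boundary lattice points is Σ gcd(|Δx|,|Δy|) = gcd(1,2) + gcd(7,4) + gcd(6,2) = 1+1+2 = 4.
By Pick's theorem A = I + B/2 − 1, so I = 5 − 4/2 + 1 = 4.

4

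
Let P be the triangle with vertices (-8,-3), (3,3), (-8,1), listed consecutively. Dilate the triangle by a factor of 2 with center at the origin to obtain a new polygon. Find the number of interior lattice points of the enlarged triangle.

83

The shoelace formula gives twice the area as |[(-8)·3 − 3·(-3)] + [3·1 − (-8)·3] + [(-8)·(-3) − (-8)·1]| = 44, so the area is 22.
Along each edge there are gcd(|Δx|,|Δy|)+1 lattice points, so counting each shared vertex once the boundary has gcd(11,6) + gcd(11,2) + gcd(0,4) = 1+1+4 = 6.
Scaling by 2 multiplies the area by 2² = 4 (so the new area is 88) and multiplies the boundary lattice-point count by 2, giving 12.
By Pick's theorem, the interior count of the dilated polygon is 88 − 12/2 + 1 = 83.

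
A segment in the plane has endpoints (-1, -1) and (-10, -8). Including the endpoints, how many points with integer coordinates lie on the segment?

The number of lattice points on a segment between lattice points is gcd(|Δx|,|Δy|) + 1 = gcd(9,7) + 1 = 1 + 1 = 2.

2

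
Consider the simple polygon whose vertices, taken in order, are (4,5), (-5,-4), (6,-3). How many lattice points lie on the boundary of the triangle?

The number of boundary lattice points is Σ gcd(|Δx|,|Δy|) = gcd(9,9) + gcd(11,1) + gcd(2,8) = 9+1+2 = 12.

12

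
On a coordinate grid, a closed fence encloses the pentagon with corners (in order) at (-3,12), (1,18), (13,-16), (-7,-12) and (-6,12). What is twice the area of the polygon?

776

The shoelace formula gives twice the area as |((-3)·18 − 1·12) + (1·(-16) − 13·18) + (13·(-12) − (-7)·(-16)) + ((-7)·12 − (-6)·(-12)) + ((-6)·12 − (-3)·12)| = 776, so the area is 388.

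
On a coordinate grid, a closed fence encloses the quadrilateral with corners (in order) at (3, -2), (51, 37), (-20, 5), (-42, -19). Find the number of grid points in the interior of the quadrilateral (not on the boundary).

967

By the shoelace formula, twice the signed area is |[3·37 − 51·(-2)] + [51·5 − (-20)·37] + [(-20)·(-19) − (-42)·5] + [(-42)·(-2) − 3·(-19)]| = 1939, so the area is 1939/2.
Summing gcd(|Δx|,|Δy|) over the edges gives the boundary count: gcd(48,39) + gcd(71,32) + gcd(22,24) + gcd(45,17) = 3+1+2+1 = 7.
Pick's theorem gives I = A − B/2 + 1 = 1939/2 − 7/2 + 1 = 967.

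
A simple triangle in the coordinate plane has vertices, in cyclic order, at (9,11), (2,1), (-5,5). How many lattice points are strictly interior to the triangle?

48

The shoelace formula gives twice the area as |(9·1 − 2·11) + (2·5 − (-5)·1) + ((-5)·11 − 9·5)| = 98, so the area is 49.
The number of boundary lattice points is Σ gcd(|Δx|,|Δy|) = gcd(7,10) + gcd(7,4) + gcd(14,6) = 1+1+2 = 4.
By Pick's theorem A = I + B/2 − 1, so I = 49 − 4/2 + 1 = 48.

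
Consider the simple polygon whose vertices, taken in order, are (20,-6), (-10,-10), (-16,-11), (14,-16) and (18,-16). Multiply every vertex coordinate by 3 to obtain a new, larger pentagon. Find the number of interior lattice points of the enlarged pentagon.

1672

By the shoelace formula, twice the signed area is |[20·(-10) − (-10)·(-6)] + [(-10)·(-11) − (-16)·(-10)] + [(-16)·(-16) − 14·(-11)] + [14·(-16) − 18·(-16)] + [18·(-6) − 20·(-16)]| = 376, so the area is 188.
Along each edge there are gcd(|Δx|,|Δy|)+1 lattice points, so counting each shared vertex once the boundary has gcd(30,4) + gcd(6,1) + gcd(30,5) + gcd(4,0) + gcd(2,10) = 2+1+5+4+2 = 14.
Scaling by 3 multiplies the area by 3² = 9 (so the new area is 1692) and multiplies the boundary lattice-point count by 3, giving 42.
By Pick's theorem, the interior count of the dilated polygon is 1692 − 42/2 + 1 = 1672.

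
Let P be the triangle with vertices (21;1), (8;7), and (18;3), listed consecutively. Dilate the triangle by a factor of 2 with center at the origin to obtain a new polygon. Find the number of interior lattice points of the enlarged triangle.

13

The shoelace formula gives twice the area as |[21·7 − 8·1] + [8·3 − 18·7] + [18·1 − 21·3]| = 8, so the area is 4.
Along each edge there are gcd(|Δx|,|Δy|)+1 lattice points, so counting each shared vertex once the boundary has gcd(13,6) + gcd(10,4) + gcd(3,2) = 1+2+1 = 4.
Scaling by 2 multiplies the area by 2² = 4 (so the new area is 16) and multiplies the boundary lattice-point count by 2, giving 8.
By Pick's theorem, the interior count of the dilated polygon is 16 − 8/2 + 1 = 13.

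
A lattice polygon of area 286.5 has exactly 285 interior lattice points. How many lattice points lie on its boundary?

Pick's theorem gives A = I + B/2 − 1, so B = 2(A − I + 1) = 2(286.5 − 285 + 1) = 5.

5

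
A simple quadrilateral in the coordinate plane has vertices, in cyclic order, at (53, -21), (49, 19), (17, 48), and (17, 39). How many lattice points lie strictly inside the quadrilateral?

732

The shoelace formula gives twice the area as |[53·19 − 49·(-21)] + [49·48 − 17·19] + [17·39 − 17·48] + [17·(-21) − 53·39]| = 1488, so the area is 744.
The number of boundary lattice points is Σ gcd(|Δx|,|Δy|) = gcd(4,40) + gcd(32,29) + gcd(0,9) + gcd(36,60) = 4+1+9+12 = 26.
By Pick's theorem A = I + B/2 − 1, so I = 744 − 26/2 + 1 = 732.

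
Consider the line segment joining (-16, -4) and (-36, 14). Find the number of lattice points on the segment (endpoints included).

The number of lattice points on a segment between lattice points is gcd(|Δx|,|Δy|) + 1 = gcd(20,18) + 1 = 2 + 1 = 3.

3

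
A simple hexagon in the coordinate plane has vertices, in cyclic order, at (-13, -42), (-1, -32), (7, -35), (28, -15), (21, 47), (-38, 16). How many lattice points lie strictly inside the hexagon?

3530

Using the shoelace formula, 2A = |((-13)·(-32) − (-1)·(-42)) + ((-1)·(-35) − 7·(-32)) + (7·(-15) − 28·(-35)) + (28·47 − 21·(-15)) + (21·16 − (-38)·47) + ((-38)·(-42) − (-13)·16)| = 7065, so the area is 7065/2.
Summing gcd(|Δx|,|Δy|) over the edges gives the boundary count: gcd(12,10) + gcd(8,3) + gcd(21,20) + gcd(7,62) + gcd(59,31) + gcd(25,58) = 2+1+1+1+1+1 = 7.
By Pick's theorem A = I + B/2 − 1, so I = 7065/2 − 7/2 + 1 = 3530.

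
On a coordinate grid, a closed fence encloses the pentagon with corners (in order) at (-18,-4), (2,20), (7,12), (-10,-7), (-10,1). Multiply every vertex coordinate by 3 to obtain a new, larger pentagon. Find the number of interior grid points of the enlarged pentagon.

1864

The shoelace formula gives twice the area as |[(-18)·20 − 2·(-4)] + [2·12 − 7·20] + [7·(-7) − (-10)·12] + [(-10)·1 − (-10)·(-7)] + [(-10)·(-4) − (-18)·1]| = 419, so the area is 419/2.
Summing gcd(|Δx|,|Δy|) over the edges gives the boundary count: gcd(20,24) + gcd(5,8) + gcd(17,19) + gcd(0,8) + gcd(8,5) = 4+1+1+8+1 = 15.
Scaling by 3 multiplies the area by 3² = 9 (so the new area is 1885.5) and multiplies the boundary lattice-point count by 3, giving 45.
By Pick's theorem, the interior count of the dilated polygon is 1885.5 − 45/2 + 1 = 1864.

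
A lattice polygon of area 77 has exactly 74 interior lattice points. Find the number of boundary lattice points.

Pick's theorem gives A = I + B/2 − 1, so B = 2(A − I + 1) = 2(77 − 74 + 1) = 8.

8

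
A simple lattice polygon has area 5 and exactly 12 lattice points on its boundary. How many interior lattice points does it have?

0

From Pick's theorem, I = A − B/2 + 1 = 5 − 12/2 + 1 = 0.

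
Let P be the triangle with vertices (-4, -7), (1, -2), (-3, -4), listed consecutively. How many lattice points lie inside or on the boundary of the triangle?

10

Using the shoelace formula, 2A = |[(-4)·(-2) − 1·(-7)] + [1·(-4) − (-3)·(-2)] + [(-3)·(-7) − (-4)·(-4)]| = 10, so the area is 5.
The number of boundary lattice points is Σ gcd(|Δx|,|Δy|) = gcd(5,5) + gcd(4,2) + gcd(1,3) = 5+2+1 = 8.
Pick's theorem gives I = A − B/2 + 1 = 5 − 8/2 + 1 = 2, so the closed region contains I + B = 2 + 8 = 10 lattice points.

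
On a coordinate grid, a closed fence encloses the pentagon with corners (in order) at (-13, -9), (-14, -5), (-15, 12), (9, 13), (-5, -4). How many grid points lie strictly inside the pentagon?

By the shoelace formula, twice the signed area is |((-13)·(-5) − (-14)·(-9)) + ((-14)·12 − (-15)·(-5)) + ((-15)·13 − 9·12) + (9·(-4) − (-5)·13) + ((-5)·(-9) − (-13)·(-4))| = 585, so the area is 585/2.
Along each edge there are gcd(|Δx|,|Δy|)+1 lattice points, so counting each shared vertex once the boundary has gcd(1,4) + gcd(1,17) + gcd(24,1) + gcd(14,17) + gcd(8,5) = 1+1+1+1+1 = 5.
Pick's theorem gives I = A − B/2 + 1 = 585/2 − 5/2 + 1 = 291.

291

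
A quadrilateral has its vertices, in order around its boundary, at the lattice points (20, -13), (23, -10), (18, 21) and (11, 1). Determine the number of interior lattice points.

Using the shoelace formula, 2A = |(20·(-10) − 23·(-13)) + (23·21 − 18·(-10)) + (18·1 − 11·21) + (11·(-13) − 20·1)| = 386, so the area is 193.
Summing gcd(|Δx|,|Δy|) over the edges gives the boundary count: gcd(3,3) + gcd(5,31) + gcd(7,20) + gcd(9,14) = 3+1+1+1 = 6.
Pick's theorem gives I = A − B/2 + 1 = 193 − 6/2 + 1 = 191.

191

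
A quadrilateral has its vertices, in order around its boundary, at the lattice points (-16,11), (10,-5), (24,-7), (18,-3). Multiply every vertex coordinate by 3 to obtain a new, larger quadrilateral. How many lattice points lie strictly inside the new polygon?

997

By the shoelace formula, twice the signed area is |((-16)·(-5) − 10·11) + (10·(-7) − 24·(-5)) + (24·(-3) − 18·(-7)) + (18·11 − (-16)·(-3))| = 224, so the area is 112.
The number of boundary lattice points is Σ gcd(|Δx|,|Δy|) = gcd(26,16) + gcd(14,2) + gcd(6,4) + gcd(34,14) = 2+2+2+2 = 8.
Scaling by 3 multiplies the area by 3² = 9 (so the new area is 1008) and multiplies the boundary lattice-point count by 3, giving 24.
By Pick's theorem, the interior count of the dilated polygon is 1008 − 24/2 + 1 = 997.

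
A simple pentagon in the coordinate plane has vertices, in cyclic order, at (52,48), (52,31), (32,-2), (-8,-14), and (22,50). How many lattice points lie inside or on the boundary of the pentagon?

2054

The shoelace formula gives twice the area as |[52·31 − 52·48] + [52·(-2) − 32·31] + [32·(-14) − (-8)·(-2)] + [(-8)·50 − 22·(-14)] + [22·48 − 52·50]| = 4080, so the area is 2040.
Along each edge there are gcd(|Δx|,|Δy|)+1 lattice points, so counting each shared vertex once the boundary has gcd(0,17) + gcd(20,33) + gcd(40,12) + gcd(30,64) + gcd(30,2) = 17+1+4+2+2 = 26.
Pick's theorem gives I = A − B/2 + 1 = 2040 − 26/2 + 1 = 2028, so the closed region contains I + B = 2028 + 26 = 2054 lattice points.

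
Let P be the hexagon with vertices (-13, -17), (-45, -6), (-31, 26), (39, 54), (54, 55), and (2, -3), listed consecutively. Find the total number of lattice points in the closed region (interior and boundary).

The shoelace formula gives twice the area as |((-13)·(-6) − (-45)·(-17)) + ((-45)·26 − (-31)·(-6)) + ((-31)·54 − 39·26) + (39·55 − 54·54) + (54·(-3) − 2·55) + (2·(-17) − (-13)·(-3))| = 5847, so the area is 2923.5.
Along each edge there are gcd(|Δx|,|Δy|)+1 lattice points, so counting each shared vertex once the boundary has gcd(32,11) + gcd(14,32) + gcd(70,28) + gcd(15,1) + gcd(52,58) + gcd(15,14) = 1+2+14+1+2+1 = 21.
Pick's theorem gives I = A − B/2 + 1 = 2923.5 − 21/2 + 1 = 2914, so the closed region contains I + B = 2914 + 21 = 2935 lattice points.

2935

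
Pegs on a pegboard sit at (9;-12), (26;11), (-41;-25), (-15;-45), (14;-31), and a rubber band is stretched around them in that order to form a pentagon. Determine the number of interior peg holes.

The shoelace formula gives twice the area as |[9·11 − 26·(-12)] + [26·(-25) − (-41)·11] + [(-41)·(-45) − (-15)·(-25)] + [(-15)·(-31) − 14·(-45)] + [14·(-12) − 9·(-31)]| = 2888, so the area is 1444.
Along each edge there are gcd(|Δx|,|Δy|)+1 lattice points, so counting each shared vertex once the boundary has gcd(17,23) + gcd(67,36) + gcd(26,20) + gcd(29,14) + gcd(5,19) = 1+1+2+1+1 = 6.
Pick's theorem gives I = A − B/2 + 1 = 1444 − 6/2 + 1 = 1442.

1442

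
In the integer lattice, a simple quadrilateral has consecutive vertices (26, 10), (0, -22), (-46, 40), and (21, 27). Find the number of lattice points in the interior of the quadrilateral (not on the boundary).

2077

The shoelace formula gives twice the area as |(26·(-22) − 0·10) + (0·40 − (-46)·(-22)) + ((-46)·27 − 21·40) + (21·10 − 26·27)| = 4158, so the area is 2079.
Along each edge there are gcd(|Δx|,|Δy|)+1 lattice points, so counting each shared vertex once the boundary has gcd(26,32) + gcd(46,62) + gcd(67,13) + gcd(5,17) = 2+2+1+1 = 6.
Pick's theorem gives I = A − B/2 + 1 = 2079 − 6/2 + 1 = 2077.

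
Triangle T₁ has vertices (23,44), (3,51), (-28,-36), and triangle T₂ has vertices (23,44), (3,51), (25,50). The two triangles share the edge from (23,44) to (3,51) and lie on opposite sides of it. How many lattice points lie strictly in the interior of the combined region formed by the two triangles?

1044

The union is the simple quadrilateral with vertices (23,44), (-28,-36), (3,51), (25,50) in order.
Using the shoelace formula, 2A = |[23·(-36) − (-28)·44] + [(-28)·51 − 3·(-36)] + [3·50 − 25·51] + [25·44 − 23·50]| = 2091, so the area is 1045.5.
Summing gcd(|Δx|,|Δy|) over the edges gives the boundary count: gcd(51,80) + gcd(31,87) + gcd(22,1) + gcd(2,6) = 1+1+1+2 = 5.
By Pick's theorem I = A − B/2 + 1 = 1045.5 − 5/2 + 1 = 1044.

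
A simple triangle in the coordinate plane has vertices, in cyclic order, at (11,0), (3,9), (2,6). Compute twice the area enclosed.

The shoelace formula gives twice the area as |(11·9 − 3·0) + (3·6 − 2·9) + (2·0 − 11·6)| = 33, so the area is 33/2.

33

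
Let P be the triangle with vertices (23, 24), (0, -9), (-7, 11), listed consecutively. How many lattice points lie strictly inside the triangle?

345

The shoelace formula gives twice the area as |(23·(-9) − 0·24) + (0·11 − (-7)·(-9)) + ((-7)·24 − 23·11)| = 691, so the area is 345.5.
Along each edge there are gcd(|Δx|,|Δy|)+1 lattice points, so counting each shared vertex once the boundary has gcd(23,33) + gcd(7,20) + gcd(30,13) = 1+1+1 = 3.
Pick's theorem gives I = A − B/2 + 1 = 345.5 − 3/2 + 1 = 345.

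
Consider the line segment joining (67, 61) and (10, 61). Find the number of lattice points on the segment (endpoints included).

The number of lattice points on a segment between lattice points is gcd(|Δx|,|Δy|) + 1 = gcd(57,0) + 1 = 57 + 1 = 58.

58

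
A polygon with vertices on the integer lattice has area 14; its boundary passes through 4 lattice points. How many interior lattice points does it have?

13

Pick's theorem A = I + B/2 − 1 rearranges to I = A − B/2 + 1 = 14 − 4/2 + 1 = 13.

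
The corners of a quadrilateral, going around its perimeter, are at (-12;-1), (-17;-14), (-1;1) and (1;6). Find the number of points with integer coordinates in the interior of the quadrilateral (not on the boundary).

By the shoelace formula, twice the signed area is |[(-12)·(-14) − (-17)·(-1)] + [(-17)·1 − (-1)·(-14)] + [(-1)·6 − 1·1] + [1·(-1) − (-12)·6]| = 184, so the area is 92.
Along each edge there are gcd(|Δx|,|Δy|)+1 lattice points, so counting each shared vertex once the boundary has gcd(5,13) + gcd(16,15) + gcd(2,5) + gcd(13,7) = 1+1+1+1 = 4.
By Pick's theorem A = I + B/2 − 1, so I = 92 − 4/2 + 1 = 91.

91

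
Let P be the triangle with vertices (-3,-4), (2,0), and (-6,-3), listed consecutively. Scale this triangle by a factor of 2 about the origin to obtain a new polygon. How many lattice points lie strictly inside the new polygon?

By the shoelace formula, twice the signed area is |[(-3)·0 − 2·(-4)] + [2·(-3) − (-6)·0] + [(-6)·(-4) − (-3)·(-3)]| = 17, so the area is 17/2.
Summing gcd(|Δx|,|Δy|) over the edges gives the boundary count: gcd(5,4) + gcd(8,3) + gcd(3,1) = 1+1+1 = 3.
Scaling by 2 multiplies the area by 2² = 4 (so the new area is 34) and multiplies the boundary lattice-point count by 2, giving 6.
By Pick's theorem, the interior count of the dilated polygon is 34 − 6/2 + 1 = 32.

32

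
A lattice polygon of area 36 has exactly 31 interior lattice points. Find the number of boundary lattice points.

Pick's theorem gives A = I + B/2 − 1, so B = 2(A − I + 1) = 2(36 − 31 + 1) = 12.

12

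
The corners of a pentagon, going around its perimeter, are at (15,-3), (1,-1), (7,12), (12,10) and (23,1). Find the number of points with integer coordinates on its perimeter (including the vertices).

9

The number of boundary lattice points is Σ gcd(|Δx|,|Δy|) = gcd(14,2) + gcd(6,13) + gcd(5,2) + gcd(11,9) + gcd(8,4) = 2+1+1+1+4 = 9.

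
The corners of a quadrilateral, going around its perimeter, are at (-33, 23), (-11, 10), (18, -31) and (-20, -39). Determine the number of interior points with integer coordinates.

Using the shoelace formula, 2A = |((-33)·10 − (-11)·23) + ((-11)·(-31) − 18·10) + (18·(-39) − (-20)·(-31)) + ((-20)·23 − (-33)·(-39))| = 2985, so the area is 2985/2.
The number of boundary lattice points is Σ gcd(|Δx|,|Δy|) = gcd(22,13) + gcd(29,41) + gcd(38,8) + gcd(13,62) = 1+1+2+1 = 5.
By Pick's theorem A = I + B/2 − 1, so I = 2985/2 − 5/2 + 1 = 1491.

1491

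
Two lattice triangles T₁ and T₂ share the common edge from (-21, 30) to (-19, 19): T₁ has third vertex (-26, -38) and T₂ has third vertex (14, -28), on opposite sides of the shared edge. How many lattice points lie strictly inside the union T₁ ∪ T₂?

The union is the simple quadrilateral with vertices (-21, 30), (-26, -38), (-19, 19), (14, -28) in order.
The shoelace formula gives twice the area as |((-21)·(-38) − (-26)·30) + ((-26)·19 − (-19)·(-38)) + ((-19)·(-28) − 14·19) + (14·30 − (-21)·(-28))| = 460, so the area is 230.
Summing gcd(|Δx|,|Δy|) over the edges gives the boundary count: gcd(5,68) + gcd(7,57) + gcd(33,47) + gcd(35,58) = 1+1+1+1 = 4.
By Pick's theorem I = A − B/2 + 1 = 230 − 4/2 + 1 = 229.

229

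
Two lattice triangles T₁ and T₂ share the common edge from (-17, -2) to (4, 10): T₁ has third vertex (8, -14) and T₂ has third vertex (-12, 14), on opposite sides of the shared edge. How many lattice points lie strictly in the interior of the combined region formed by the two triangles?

410

The union is the simple quadrilateral with vertices (-17, -2), (8, -14), (4, 10), (-12, 14) in order.
By the shoelace formula, twice the signed area is |((-17)·(-14) − 8·(-2)) + (8·10 − 4·(-14)) + (4·14 − (-12)·10) + ((-12)·(-2) − (-17)·14)| = 828, so the area is 414.
Along each edge there are gcd(|Δx|,|Δy|)+1 lattice points, so counting each shared vertex once the boundary has gcd(25,12) + gcd(4,24) + gcd(16,4) + gcd(5,16) = 1+4+4+1 = 10.
By Pick's theorem I = A − B/2 + 1 = 414 − 10/2 + 1 = 410.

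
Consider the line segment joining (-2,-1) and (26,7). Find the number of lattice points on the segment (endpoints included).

5

The number of lattice points on a segment between lattice points is gcd(|Δx|,|Δy|) + 1 = gcd(28,8) + 1 = 4 + 1 = 5.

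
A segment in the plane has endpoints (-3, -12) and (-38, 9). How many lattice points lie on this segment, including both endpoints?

The number of lattice points on a segment between lattice points is gcd(|Δx|,|Δy|) + 1 = gcd(35,21) + 1 = 7 + 1 = 8.

8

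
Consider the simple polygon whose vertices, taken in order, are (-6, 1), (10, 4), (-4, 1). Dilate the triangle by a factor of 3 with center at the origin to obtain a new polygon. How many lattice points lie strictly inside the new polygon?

The shoelace formula gives twice the area as |((-6)·4 − 10·1) + (10·1 − (-4)·4) + ((-4)·1 − (-6)·1)| = 6, so the area is 3.
Summing gcd(|Δx|,|Δy|) over the edges gives the boundary count: gcd(16,3) + gcd(14,3) + gcd(2,0) = 1+1+2 = 4.
Scaling by 3 multiplies the area by 3² = 9 (so the new area is 27) and multiplies the boundary lattice-point count by 3, giving 12.
By Pick's theorem, the interior count of the dilated polygon is 27 − 12/2 + 1 = 22.

22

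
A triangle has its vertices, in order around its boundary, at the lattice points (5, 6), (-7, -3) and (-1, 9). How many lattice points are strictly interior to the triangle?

By the shoelace formula, twice the signed area is |[5·(-3) − (-7)·6] + [(-7)·9 − (-1)·(-3)] + [(-1)·6 − 5·9]| = 90, so the area is 45.
Summing gcd(|Δx|,|Δy|) over the edges gives the boundary count: gcd(12,9) + gcd(6,12) + gcd(6,3) = 3+6+3 = 12.
Pick's theorem gives I = A − B/2 + 1 = 45 − 12/2 + 1 = 40.

40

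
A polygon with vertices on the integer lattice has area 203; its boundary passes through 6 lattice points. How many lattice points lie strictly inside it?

From Pick's theorem, I = A − B/2 + 1 = 203 − 6/2 + 1 = 201.

201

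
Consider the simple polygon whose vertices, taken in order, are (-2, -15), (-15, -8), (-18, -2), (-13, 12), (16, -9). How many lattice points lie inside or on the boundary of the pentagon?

456

The shoelace formula gives twice the area as |[(-2)·(-8) − (-15)·(-15)] + [(-15)·(-2) − (-18)·(-8)] + [(-18)·12 − (-13)·(-2)] + [(-13)·(-9) − 16·12] + [16·(-15) − (-2)·(-9)]| = 898, so the area is 449.
The number of boundary lattice points is Σ gcd(|Δx|,|Δy|) = gcd(13,7) + gcd(3,6) + gcd(5,14) + gcd(29,21) + gcd(18,6) = 1+3+1+1+6 = 12.
Pick's theorem gives I = A − B/2 + 1 = 449 − 12/2 + 1 = 444, so the closed region contains I + B = 444 + 12 = 456 lattice points.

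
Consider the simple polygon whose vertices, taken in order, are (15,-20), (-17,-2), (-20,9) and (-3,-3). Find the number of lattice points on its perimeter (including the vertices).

Summing gcd(|Δx|,|Δy|) over the edges gives the boundary count: gcd(32,18) + gcd(3,11) + gcd(17,12) + gcd(18,17) = 2+1+1+1 = 5.

5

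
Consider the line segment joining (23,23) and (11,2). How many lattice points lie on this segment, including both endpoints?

The number of lattice points on a segment between lattice points is gcd(|Δx|,|Δy|) + 1 = gcd(12,21) + 1 = 3 + 1 = 4.

4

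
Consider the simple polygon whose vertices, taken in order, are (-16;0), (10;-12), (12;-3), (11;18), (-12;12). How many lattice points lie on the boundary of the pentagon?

9

The number of boundary lattice points is Σ gcd(|Δx|,|Δy|) = gcd(26,12) + gcd(2,9) + gcd(1,21) + gcd(23,6) + gcd(4,12) = 2+1+1+1+4 = 9.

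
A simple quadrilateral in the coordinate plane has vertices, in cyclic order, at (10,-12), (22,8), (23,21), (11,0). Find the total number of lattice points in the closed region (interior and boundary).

The shoelace formula gives twice the area as |[10·8 − 22·(-12)] + [22·21 − 23·8] + [23·0 − 11·21] + [11·(-12) − 10·0]| = 259, so the area is 259/2.
Along each edge there are gcd(|Δx|,|Δy|)+1 lattice points, so counting each shared vertex once the boundary has gcd(12,20) + gcd(1,13) + gcd(12,21) + gcd(1,12) = 4+1+3+1 = 9.
Pick's theorem gives I = A − B/2 + 1 = 259/2 − 9/2 + 1 = 126, so the closed region contains I + B = 126 + 9 = 135 lattice points.

135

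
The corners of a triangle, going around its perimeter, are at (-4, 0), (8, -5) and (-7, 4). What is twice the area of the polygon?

By the shoelace formula, twice the signed area is |[(-4)·(-5) − 8·0] + [8·4 − (-7)·(-5)] + [(-7)·0 − (-4)·4]| = 33, so the area is 33/2.

33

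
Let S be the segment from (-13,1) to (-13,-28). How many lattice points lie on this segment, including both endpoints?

30

The number of lattice points on a segment between lattice points is gcd(|Δx|,|Δy|) + 1 = gcd(0,29) + 1 = 29 + 1 = 30.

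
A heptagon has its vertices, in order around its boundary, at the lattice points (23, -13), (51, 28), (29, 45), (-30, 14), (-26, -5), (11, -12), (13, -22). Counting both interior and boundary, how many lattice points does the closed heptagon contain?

2844

The shoelace formula gives twice the area as |[23·28 − 51·(-13)] + [51·45 − 29·28] + [29·14 − (-30)·45] + [(-30)·(-5) − (-26)·14] + [(-26)·(-12) − 11·(-5)] + [11·(-22) − 13·(-12)] + [13·(-13) − 23·(-22)]| = 5678, so the area is 2839.
The number of boundary lattice points is Σ gcd(|Δx|,|Δy|) = gcd(28,41) + gcd(22,17) + gcd(59,31) + gcd(4,19) + gcd(37,7) + gcd(2,10) + gcd(10,9) = 1+1+1+1+1+2+1 = 8.
Pick's theorem gives I = A − B/2 + 1 = 2839 − 8/2 + 1 = 2836, so the closed region contains I + B = 2836 + 8 = 2844 lattice points.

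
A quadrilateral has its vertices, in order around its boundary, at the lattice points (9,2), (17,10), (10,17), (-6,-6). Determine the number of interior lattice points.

157

Using the shoelace formula, 2A = |[9·10 − 17·2] + [17·17 − 10·10] + [10·(-6) − (-6)·17] + [(-6)·2 − 9·(-6)]| = 329, so the area is 329/2.
Along each edge there are gcd(|Δx|,|Δy|)+1 lattice points, so counting each shared vertex once the boundary has gcd(8,8) + gcd(7,7) + gcd(16,23) + gcd(15,8) = 8+7+1+1 = 17.
By Pick's theorem A = I + B/2 − 1, so I = 329/2 − 17/2 + 1 = 157.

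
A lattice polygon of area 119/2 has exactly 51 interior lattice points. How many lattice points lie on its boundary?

19

Pick's theorem gives A = I + B/2 − 1, so B = 2(A − I + 1) = 2(119/2 − 51 + 1) = 19.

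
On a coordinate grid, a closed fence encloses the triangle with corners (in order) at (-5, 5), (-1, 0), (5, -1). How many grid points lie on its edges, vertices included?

Along each edge there are gcd(|Δx|,|Δy|)+1 lattice points, so counting each shared vertex once the boundary has gcd(4,5) + gcd(6,1) + gcd(10,6) = 1+1+2 = 4.

4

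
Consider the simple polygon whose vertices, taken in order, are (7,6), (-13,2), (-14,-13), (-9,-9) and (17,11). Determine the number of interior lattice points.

By the shoelace formula, twice the signed area is |(7·2 − (-13)·6) + ((-13)·(-13) − (-14)·2) + ((-14)·(-9) − (-9)·(-13)) + ((-9)·11 − 17·(-9)) + (17·6 − 7·11)| = 377, so the area is 377/2.
Along each edge there are gcd(|Δx|,|Δy|)+1 lattice points, so counting each shared vertex once the boundary has gcd(20,4) + gcd(1,15) + gcd(5,4) + gcd(26,20) + gcd(10,5) = 4+1+1+2+5 = 13.
Pick's theorem gives I = A − B/2 + 1 = 377/2 − 13/2 + 1 = 183.

183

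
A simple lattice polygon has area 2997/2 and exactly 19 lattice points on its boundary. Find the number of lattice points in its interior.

Pick's theorem A = I + B/2 − 1 rearranges to I = A − B/2 + 1 = 2997/2 − 19/2 + 1 = 1490.

1490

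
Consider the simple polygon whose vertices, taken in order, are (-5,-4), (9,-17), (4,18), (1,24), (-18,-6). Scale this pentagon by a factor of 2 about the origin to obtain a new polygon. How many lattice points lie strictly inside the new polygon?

1784

By the shoelace formula, twice the signed area is |[(-5)·(-17) − 9·(-4)] + [9·18 − 4·(-17)] + [4·24 − 1·18] + [1·(-6) − (-18)·24] + [(-18)·(-4) − (-5)·(-6)]| = 897, so the area is 448.5.
Summing gcd(|Δx|,|Δy|) over the edges gives the boundary count: gcd(14,13) + gcd(5,35) + gcd(3,6) + gcd(19,30) + gcd(13,2) = 1+5+3+1+1 = 11.
Scaling by 2 multiplies the area by 2² = 4 (so the new area is 1794) and multiplies the boundary lattice-point count by 2, giving 22.
By Pick's theorem, the interior count of the dilated polygon is 1794 − 22/2 + 1 = 1784.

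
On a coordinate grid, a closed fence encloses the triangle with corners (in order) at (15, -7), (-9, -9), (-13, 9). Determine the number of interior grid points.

217

Using the shoelace formula, 2A = |(15·(-9) − (-9)·(-7)) + ((-9)·9 − (-13)·(-9)) + ((-13)·(-7) − 15·9)| = 440, so the area is 220.
Summing gcd(|Δx|,|Δy|) over the edges gives the boundary count: gcd(24,2) + gcd(4,18) + gcd(28,16) = 2+2+4 = 8.
Pick's theorem gives I = A − B/2 + 1 = 220 − 8/2 + 1 = 217.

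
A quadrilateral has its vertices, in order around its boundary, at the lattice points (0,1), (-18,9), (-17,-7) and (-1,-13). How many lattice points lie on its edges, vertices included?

Along each edge there are gcd(|Δx|,|Δy|)+1 lattice points, so counting each shared vertex once the boundary has gcd(18,8) + gcd(1,16) + gcd(16,6) + gcd(1,14) = 2+1+2+1 = 6.

6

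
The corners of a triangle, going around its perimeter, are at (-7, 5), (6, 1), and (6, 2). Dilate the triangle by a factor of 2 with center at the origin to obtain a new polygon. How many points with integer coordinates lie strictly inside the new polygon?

The shoelace formula gives twice the area as |((-7)·1 − 6·5) + (6·2 − 6·1) + (6·5 − (-7)·2)| = 13, so the area is 6.5.
Summing gcd(|Δx|,|Δy|) over the edges gives the boundary count: gcd(13,4) + gcd(0,1) + gcd(13,3) = 1+1+1 = 3.
Scaling by 2 multiplies the area by 2² = 4 (so the new area is 26) and multiplies the boundary lattice-point count by 2, giving 6.
By Pick's theorem, the interior count of the dilated polygon is 26 − 6/2 + 1 = 24.

24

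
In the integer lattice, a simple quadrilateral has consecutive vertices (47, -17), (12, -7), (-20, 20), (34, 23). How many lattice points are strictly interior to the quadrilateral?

Using the shoelace formula, 2A = |[47·(-7) − 12·(-17)] + [12·20 − (-20)·(-7)] + [(-20)·23 − 34·20] + [34·(-17) − 47·23]| = 2824, so the area is 1412.
The number of boundary lattice points is Σ gcd(|Δx|,|Δy|) = gcd(35,10) + gcd(32,27) + gcd(54,3) + gcd(13,40) = 5+1+3+1 = 10.
Pick's theorem gives I = A − B/2 + 1 = 1412 − 10/2 + 1 = 1408.

1408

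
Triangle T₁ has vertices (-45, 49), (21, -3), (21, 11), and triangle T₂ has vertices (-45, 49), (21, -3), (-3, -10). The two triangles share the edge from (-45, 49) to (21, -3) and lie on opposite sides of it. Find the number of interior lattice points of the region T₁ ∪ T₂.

1309

The union is the simple quadrilateral with vertices (-45, 49), (21, 11), (21, -3), (-3, -10) in order.
By the shoelace formula, twice the signed area is |((-45)·11 − 21·49) + (21·(-3) − 21·11) + (21·(-10) − (-3)·(-3)) + ((-3)·49 − (-45)·(-10))| = 2634, so the area is 1317.
The number of boundary lattice points is Σ gcd(|Δx|,|Δy|) = gcd(66,38) + gcd(0,14) + gcd(24,7) + gcd(42,59) = 2+14+1+1 = 18.
By Pick's theorem I = A − B/2 + 1 = 1317 − 18/2 + 1 = 1309.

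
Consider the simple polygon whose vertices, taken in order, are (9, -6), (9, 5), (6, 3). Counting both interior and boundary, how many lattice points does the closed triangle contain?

25

Using the shoelace formula, 2A = |[9·5 − 9·(-6)] + [9·3 − 6·5] + [6·(-6) − 9·3]| = 33, so the area is 16.5.
Along each edge there are gcd(|Δx|,|Δy|)+1 lattice points, so counting each shared vertex once the boundary has gcd(0,11) + gcd(3,2) + gcd(3,9) = 11+1+3 = 15.
Pick's theorem gives I = A − B/2 + 1 = 16.5 − 15/2 + 1 = 10, so the closed region contains I + B = 10 + 15 = 25 lattice points.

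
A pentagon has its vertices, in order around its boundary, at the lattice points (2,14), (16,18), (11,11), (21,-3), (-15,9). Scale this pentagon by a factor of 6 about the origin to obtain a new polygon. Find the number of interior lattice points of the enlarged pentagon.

The shoelace formula gives twice the area as |[2·18 − 16·14] + [16·11 − 11·18] + [11·(-3) − 21·11] + [21·9 − (-15)·(-3)] + [(-15)·14 − 2·9]| = 558, so the area is 279.
Summing gcd(|Δx|,|Δy|) over the edges gives the boundary count: gcd(14,4) + gcd(5,7) + gcd(10,14) + gcd(36,12) + gcd(17,5) = 2+1+2+12+1 = 18.
Scaling by 6 multiplies the area by 6² = 36 (so the new area is 10044) and multiplies the boundary lattice-point count by 6, giving 108.
By Pick's theorem, the interior count of the dilated polygon is 10044 − 108/2 + 1 = 9991.

9991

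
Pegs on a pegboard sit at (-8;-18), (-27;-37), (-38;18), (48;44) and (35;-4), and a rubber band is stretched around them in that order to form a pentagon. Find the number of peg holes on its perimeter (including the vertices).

The number of boundary lattice points is Σ gcd(|Δx|,|Δy|) = gcd(19,19) + gcd(11,55) + gcd(86,26) + gcd(13,48) + gcd(43,14) = 19+11+2+1+1 = 34.

34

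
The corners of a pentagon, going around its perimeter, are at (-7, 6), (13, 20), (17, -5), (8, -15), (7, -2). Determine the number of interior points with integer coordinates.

By the shoelace formula, twice the signed area is |[(-7)·20 − 13·6] + [13·(-5) − 17·20] + [17·(-15) − 8·(-5)] + [8·(-2) − 7·(-15)] + [7·6 − (-7)·(-2)]| = 721, so the area is 360.5.
Along each edge there are gcd(|Δx|,|Δy|)+1 lattice points, so counting each shared vertex once the boundary has gcd(20,14) + gcd(4,25) + gcd(9,10) + gcd(1,13) + gcd(14,8) = 2+1+1+1+2 = 7.
Pick's theorem gives I = A − B/2 + 1 = 360.5 − 7/2 + 1 = 358.

358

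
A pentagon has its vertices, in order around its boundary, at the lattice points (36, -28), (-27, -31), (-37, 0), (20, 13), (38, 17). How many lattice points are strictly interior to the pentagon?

2662

By the shoelace formula, twice the signed area is |(36·(-31) − (-27)·(-28)) + ((-27)·0 − (-37)·(-31)) + ((-37)·13 − 20·0) + (20·17 − 38·13) + (38·(-28) − 36·17)| = 5330, so the area is 2665.
Along each edge there are gcd(|Δx|,|Δy|)+1 lattice points, so counting each shared vertex once the boundary has gcd(63,3) + gcd(10,31) + gcd(57,13) + gcd(18,4) + gcd(2,45) = 3+1+1+2+1 = 8.
Pick's theorem gives I = A − B/2 + 1 = 2665 − 8/2 + 1 = 2662.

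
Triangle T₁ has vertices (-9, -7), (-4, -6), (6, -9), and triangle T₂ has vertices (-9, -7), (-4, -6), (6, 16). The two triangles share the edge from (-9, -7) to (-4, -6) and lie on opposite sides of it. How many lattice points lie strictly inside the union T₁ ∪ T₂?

61

The union is the simple quadrilateral with vertices (-9, -7), (6, -9), (-4, -6), (6, 16) in order.
The shoelace formula gives twice the area as |[(-9)·(-9) − 6·(-7)] + [6·(-6) − (-4)·(-9)] + [(-4)·16 − 6·(-6)] + [6·(-7) − (-9)·16]| = 125, so the area is 62.5.
Along each edge there are gcd(|Δx|,|Δy|)+1 lattice points, so counting each shared vertex once the boundary has gcd(15,2) + gcd(10,3) + gcd(10,22) + gcd(15,23) = 1+1+2+1 = 5.
By Pick's theorem I = A − B/2 + 1 = 62.5 − 5/2 + 1 = 61.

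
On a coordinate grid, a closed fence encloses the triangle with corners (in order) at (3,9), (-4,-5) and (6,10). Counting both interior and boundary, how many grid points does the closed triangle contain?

25

By the shoelace formula, twice the signed area is |[3·(-5) − (-4)·9] + [(-4)·10 − 6·(-5)] + [6·9 − 3·10]| = 35, so the area is 35/2.
The number of boundary lattice points is Σ gcd(|Δx|,|Δy|) = gcd(7,14) + gcd(10,15) + gcd(3,1) = 7+5+1 = 13.
Pick's theorem gives I = A − B/2 + 1 = 35/2 − 13/2 + 1 = 12, so the closed region contains I + B = 12 + 13 = 25 lattice points.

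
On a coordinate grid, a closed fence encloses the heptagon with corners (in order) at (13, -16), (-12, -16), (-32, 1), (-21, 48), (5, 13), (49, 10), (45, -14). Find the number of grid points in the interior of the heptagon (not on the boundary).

The shoelace formula gives twice the area as |(13·(-16) − (-12)·(-16)) + ((-12)·1 − (-32)·(-16)) + ((-32)·48 − (-21)·1) + ((-21)·13 − 5·48) + (5·10 − 49·13) + (49·(-14) − 45·10) + (45·(-16) − 13·(-14))| = 5213, so the area is 5213/2.
Summing gcd(|Δx|,|Δy|) over the edges gives the boundary count: gcd(25,0) + gcd(20,17) + gcd(11,47) + gcd(26,35) + gcd(44,3) + gcd(4,24) + gcd(32,2) = 25+1+1+1+1+4+2 = 35.
By Pick's theorem A = I + B/2 − 1, so I = 5213/2 − 35/2 + 1 = 2590.

2590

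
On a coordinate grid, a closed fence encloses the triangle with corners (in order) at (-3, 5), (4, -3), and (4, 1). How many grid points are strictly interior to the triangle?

The shoelace formula gives twice the area as |[(-3)·(-3) − 4·5] + [4·1 − 4·(-3)] + [4·5 − (-3)·1]| = 28, so the area is 14.
Summing gcd(|Δx|,|Δy|) over the edges gives the boundary count: gcd(7,8) + gcd(0,4) + gcd(7,4) = 1+4+1 = 6.
Pick's theorem gives I = A − B/2 + 1 = 14 − 6/2 + 1 = 12.

12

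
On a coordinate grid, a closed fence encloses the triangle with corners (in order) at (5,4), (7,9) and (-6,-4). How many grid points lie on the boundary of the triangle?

15

Summing gcd(|Δx|,|Δy|) over the edges gives the boundary count: gcd(2,5) + gcd(13,13) + gcd(11,8) = 1+13+1 = 15.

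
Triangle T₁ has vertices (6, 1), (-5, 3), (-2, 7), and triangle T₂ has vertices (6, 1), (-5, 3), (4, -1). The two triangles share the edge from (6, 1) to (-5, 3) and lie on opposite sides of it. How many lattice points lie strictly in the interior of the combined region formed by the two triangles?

The union is the simple quadrilateral with vertices (6, 1), (-2, 7), (-5, 3), (4, -1) in order.
The shoelace formula gives twice the area as |(6·7 − (-2)·1) + ((-2)·3 − (-5)·7) + ((-5)·(-1) − 4·3) + (4·1 − 6·(-1))| = 76, so the area is 38.
Along each edge there are gcd(|Δx|,|Δy|)+1 lattice points, so counting each shared vertex once the boundary has gcd(8,6) + gcd(3,4) + gcd(9,4) + gcd(2,2) = 2+1+1+2 = 6.
By Pick's theorem I = A − B/2 + 1 = 38 − 6/2 + 1 = 36.

36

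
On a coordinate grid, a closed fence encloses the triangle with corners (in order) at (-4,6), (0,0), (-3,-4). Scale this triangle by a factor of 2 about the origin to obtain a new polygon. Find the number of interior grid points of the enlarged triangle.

Using the shoelace formula, 2A = |[(-4)·0 − 0·6] + [0·(-4) − (-3)·0] + [(-3)·6 − (-4)·(-4)]| = 34, so the area is 17.
Summing gcd(|Δx|,|Δy|) over the edges gives the boundary count: gcd(4,6) + gcd(3,4) + gcd(1,10) = 2+1+1 = 4.
Scaling by 2 multiplies the area by 2² = 4 (so the new area is 68) and multiplies the boundary lattice-point count by 2, giving 8.
By Pick's theorem, the interior count of the dilated polygon is 68 − 8/2 + 1 = 65.

65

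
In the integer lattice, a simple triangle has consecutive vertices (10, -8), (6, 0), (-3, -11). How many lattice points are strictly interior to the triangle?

Using the shoelace formula, 2A = |[10·0 − 6·(-8)] + [6·(-11) − (-3)·0] + [(-3)·(-8) − 10·(-11)]| = 116, so the area is 58.
Summing gcd(|Δx|,|Δy|) over the edges gives the boundary count: gcd(4,8) + gcd(9,11) + gcd(13,3) = 4+1+1 = 6.
Pick's theorem gives I = A − B/2 + 1 = 58 − 6/2 + 1 = 56.

56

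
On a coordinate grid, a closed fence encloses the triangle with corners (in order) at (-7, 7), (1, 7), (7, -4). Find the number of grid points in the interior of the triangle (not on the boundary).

40

By the shoelace formula, twice the signed area is |((-7)·7 − 1·7) + (1·(-4) − 7·7) + (7·7 − (-7)·(-4))| = 88, so the area is 44.
The number of boundary lattice points is Σ gcd(|Δx|,|Δy|) = gcd(8,0) + gcd(6,11) + gcd(14,11) = 8+1+1 = 10.
Pick's theorem gives I = A − B/2 + 1 = 44 − 10/2 + 1 = 40.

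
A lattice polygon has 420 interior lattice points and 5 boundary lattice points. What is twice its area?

Pick's theorem states A = I + B/2 − 1, so A = 420 + 5/2 − 1 = 843/2.
Hence 2A = 843.

843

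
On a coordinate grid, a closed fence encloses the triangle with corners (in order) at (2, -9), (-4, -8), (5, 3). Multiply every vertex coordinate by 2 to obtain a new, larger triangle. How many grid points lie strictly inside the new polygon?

146

The shoelace formula gives twice the area as |[2·(-8) − (-4)·(-9)] + [(-4)·3 − 5·(-8)] + [5·(-9) − 2·3]| = 75, so the area is 75/2.
The number of boundary lattice points is Σ gcd(|Δx|,|Δy|) = gcd(6,1) + gcd(9,11) + gcd(3,12) = 1+1+3 = 5.
Scaling by 2 multiplies the area by 2² = 4 (so the new area is 150) and multiplies the boundary lattice-point count by 2, giving 10.
By Pick's theorem, the interior count of the dilated polygon is 150 − 10/2 + 1 = 146.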